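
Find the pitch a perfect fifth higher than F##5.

The fifth takes the letter from F up to C.
A perfect fifth is 7 semitones; 7 semitones up from F##5 gives C##6.

C##6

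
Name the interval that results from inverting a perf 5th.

perfect 4th

The rule of nine gives the new number: 9 − 5 = 4, so a fifth becomes a fourth.
Quality inverts too: perfect stays perfect. That makes the inversion a perfect fourth.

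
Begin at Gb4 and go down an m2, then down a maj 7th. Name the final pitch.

A minor second down from Gb4 is F4.
Down a major seventh from F4: Gb3 (11 semitones down).

Gb3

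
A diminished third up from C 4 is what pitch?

Counting three letter names up from C lands on E.
Moving 2 semitones up from C4 (the size of a diminished third) reaches Ebb4.

E-double-flat 4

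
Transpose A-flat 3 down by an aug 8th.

The letter stays A (same as the start), shifted an octave down.
An augmented octave is 13 semitones; 13 semitones down from Ab3 gives Abb2.

A-double-flat 2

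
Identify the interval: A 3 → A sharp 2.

diminished octave

Descending from A3 to A#2 is the same interval as ascending A#2 to A3.
A to A is the same letter name, plus an octave, so the interval is some kind of octave.
A#2 to A3 spans 11 semitones — one semitone narrower than the perfect octave (12) — giving a diminished octave.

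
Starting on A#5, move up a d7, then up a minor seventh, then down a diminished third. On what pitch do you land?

D#7

A diminished seventh up from A#5 is G6.
A minor seventh up from G6 is F7.
A diminished third down from F7 is D#7.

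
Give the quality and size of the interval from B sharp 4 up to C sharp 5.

minor second

B to C spans two letter names (B-C) — that makes it a second of some quality.
At 1 semitone, B#4→C#5 falls one short of a major second: minor.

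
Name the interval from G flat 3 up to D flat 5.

G to D spans five letter names (G-A-B-C-D), plus an octave — that makes it a twelfth of some quality.
The perfect twelfth spans 19 semitones, and Gb3 to Db5 is exactly 19 semitones — so this is a perfect twelfth.
(Equivalently, a compound perfect fifth: a perfect fifth plus an octave.)

perfect 12th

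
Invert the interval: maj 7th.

minor 2nd

The rule of nine gives the new number: 9 − 7 = 2, so a seventh becomes a second.
And major becomes minor under inversion, so we get a minor second.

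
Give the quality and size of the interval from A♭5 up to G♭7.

A to G spans seven letter names (A-B-C-D-E-F-G), plus an octave — that makes it a fourteenth of some quality.
Ab5 to Gb7 is 22 semitones, a half step short of the major fourteenth (23), so this is minor.
(Equivalently, a compound minor seventh: a minor seventh plus an octave.)

minor fourteenth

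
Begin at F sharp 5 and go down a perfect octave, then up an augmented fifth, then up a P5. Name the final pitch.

A perfect octave down from F#5 is F#4.
F#4 up an augmented fifth → C##5 (8 semitones).
A perfect fifth up from C##5 is G##5.

G double-sharp 5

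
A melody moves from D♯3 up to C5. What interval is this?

diminished fourteenth

D to C spans seven letter names (D-E-F-G-A-B-C), plus an octave, so the interval is some kind of fourteenth.
D#3 to C5 spans 21 semitones — two semitones narrower than the major fourteenth (23) — giving a diminished fourteenth.
(Equivalently, a compound diminished seventh: a diminished seventh plus an octave.)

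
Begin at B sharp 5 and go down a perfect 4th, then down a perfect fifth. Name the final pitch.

Down a perfect fourth from B#5: F##5 (5 semitones down).
A perfect fifth down from F##5 is B#4.

B sharp 4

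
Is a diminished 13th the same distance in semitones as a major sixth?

No

19 semitones (diminished thirteenth) vs 9 semitones (major sixth): not equal.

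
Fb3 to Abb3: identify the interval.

m3

F to A spans three letter names (F-G-A) — that makes it a third of some quality.
Fb3 to Abb3 is 3 semitones, a half step short of the major third (4), so this is minor.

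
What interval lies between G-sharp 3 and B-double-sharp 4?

G to B spans three letter names (G-A-B), plus an octave — that makes it a tenth of some quality.
The major tenth is 16 semitones; here we have 17, one semitone wider: augmented.
(Equivalently, a compound augmented third: an augmented third plus an octave.)

augmented 10th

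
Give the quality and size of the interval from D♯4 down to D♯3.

Descending from D#4 to D#3 is the same interval as ascending D#3 to D#4.
D to D is the same letter name, plus an octave, so the interval is some kind of octave.
The perfect octave spans 12 semitones, and D#3 to D#4 is exactly 12 semitones — so this is a perfect octave.

perfect octave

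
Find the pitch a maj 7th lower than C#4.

D3

Seven letter names down from C: D.
Moving 11 semitones down from C#4 (the size of a major seventh) reaches D3.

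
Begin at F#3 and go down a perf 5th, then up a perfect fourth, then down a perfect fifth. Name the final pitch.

A2

A perfect fifth down from F#3 is B2.
Up a perfect fourth from B2: E3 (5 semitones up).
A perfect fifth down from E3 is A2.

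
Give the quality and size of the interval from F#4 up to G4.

minor second

F to G spans two letter names (F-G) — that makes it a second of some quality.
F#4 to G4 is 1 semitone, a half step short of the major second (2), so this is minor.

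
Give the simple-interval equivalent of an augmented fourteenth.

Take out an octave (7 from the number): 14 − 7 = 7.
Quality carries through unchanged, so the simple form is an augmented seventh.

A7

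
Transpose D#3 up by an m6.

Counting six letter names up from D lands on B.
A minor sixth is 8 semitones; 8 semitones up from D#3 gives B3.

B3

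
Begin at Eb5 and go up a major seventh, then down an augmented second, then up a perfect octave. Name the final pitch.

Cb7

Eb5 up a major seventh → D6 (11 semitones).
An augmented second down from D6 is Cb6.
Cb6 up a perfect octave → Cb7 (12 semitones).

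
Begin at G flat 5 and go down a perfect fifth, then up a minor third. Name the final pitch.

Gb5 down a perfect fifth → Cb5 (7 semitones).
A minor third up from Cb5 is Ebb5.

E double-flat 5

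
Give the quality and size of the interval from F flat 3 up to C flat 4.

F to C spans five letter names (F-G-A-B-C): a fifth.
Counting semitones, Fb3→Cb4 is 7, which is the perfect fifth.

perfect fifth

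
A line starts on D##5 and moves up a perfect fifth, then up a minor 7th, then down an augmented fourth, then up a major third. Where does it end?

D##5 up a perfect fifth → A##5 (7 semitones).
A##5 up a minor seventh → G##6 (10 semitones).
Down an augmented fourth from G##6: D#6 (6 semitones down).
Up a major third from D#6: F##6 (4 semitones up).

F##6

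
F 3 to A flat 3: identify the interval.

F to A spans three letter names (F-G-A) — that makes it a third of some quality.
A major third would be 4 semitones, but F3 to Ab3 is 3 — one semitone narrower, making it a minor third.

minor third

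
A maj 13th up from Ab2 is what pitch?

The thirteenth's letter: A up six letter names plus an octave → F.
A major thirteenth is 21 semitones; 21 semitones up from Ab2 gives F4.

F4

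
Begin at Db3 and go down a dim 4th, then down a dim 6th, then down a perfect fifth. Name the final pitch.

Down a diminished fourth from Db3: A2 (4 semitones down).
Down a diminished sixth from A2: C##2 (7 semitones down).
A perfect fifth down from C##2 is F##1.

F##1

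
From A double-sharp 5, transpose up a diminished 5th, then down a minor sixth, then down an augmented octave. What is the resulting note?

Up a diminished fifth from A##5: E#6 (6 semitones up).
A minor sixth down from E#6 is G##5.
An augmented octave down from G##5 is G#4.

G sharp 4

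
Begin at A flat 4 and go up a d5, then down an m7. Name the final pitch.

Up a diminished fifth from Ab4: Ebb5 (6 semitones up).
Down a minor seventh from Ebb5: Fb4 (10 semitones down).

F flat 4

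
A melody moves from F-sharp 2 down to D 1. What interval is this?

M10

Descending from F#2 to D1 is the same interval as ascending D1 to F#2.
D to F spans three letter names (D-E-F), plus an octave, so the interval is some kind of tenth.
Counting semitones, D1→F#2 is 16, which is the major tenth.
(Equivalently, a compound major third: a major third plus an octave.)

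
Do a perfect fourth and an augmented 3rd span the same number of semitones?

Yes

A perfect fourth spans 5 semitones, and an augmented third also spans 5 semitones — they're enharmonic.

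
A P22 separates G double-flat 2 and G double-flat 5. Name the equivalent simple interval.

Take out 2 octaves (14 from the number): 22 − 14 = 8.
That makes a perfect twenty-second a compound perfect octave — 2 octaves plus a perfect octave.

perfect 8th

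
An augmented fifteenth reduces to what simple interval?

Take out an octave (7 from the number): 15 − 7 = 8.
So an augmented fifteenth is an octave plus an augmented octave. The quality is unchanged.

augmented 8th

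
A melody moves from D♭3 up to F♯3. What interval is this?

D to F spans three letter names (D-E-F) — that makes it a third of some quality.
Db3 to F#3 spans 5 semitones — one semitone wider than the major third (4) — giving an augmented third.

augmented 3rd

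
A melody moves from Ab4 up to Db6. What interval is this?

perfect eleventh

A to D spans four letter names (A-B-C-D), plus an octave, so the interval is some kind of eleventh.
Ab4 to Db6 is 17 semitones, matching the perfect eleventh exactly, so the quality is perfect.
(Equivalently, a compound perfect fourth: a perfect fourth plus an octave.)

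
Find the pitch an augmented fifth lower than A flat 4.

Counting five letter names down from A lands on D.
An augmented fifth is 8 semitones; 8 semitones down from Ab4 gives Dbb4.

D double-flat 4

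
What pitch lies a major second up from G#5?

Counting two letter names up from G lands on A.
A major second spans 2 semitones, so from G#5 the target pitch is A#5.

A#5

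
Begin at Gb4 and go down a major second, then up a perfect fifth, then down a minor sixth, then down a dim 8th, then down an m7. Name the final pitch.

A major second down from Gb4 is Fb4.
Fb4 up a perfect fifth → Cb5 (7 semitones).
Cb5 down a minor sixth → Eb4 (8 semitones).
A diminished octave down from Eb4 is E3.
E3 down a minor seventh → F#2 (10 semitones).

F#2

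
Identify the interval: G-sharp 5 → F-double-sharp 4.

minor ninth

Descending from G#5 to F##4 is the same interval as ascending F##4 to G#5.
F to G spans two letter names (F-G), plus an octave: a ninth.
A major ninth would be 14 semitones, but F##4 to G#5 is 13 — one semitone narrower, making it a minor ninth.
(Equivalently, a compound minor second: a minor second plus an octave.)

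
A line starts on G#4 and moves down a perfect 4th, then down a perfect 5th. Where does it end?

G#4 down a perfect fourth → D#4 (5 semitones).
Down a perfect fifth from D#4: G#3 (7 semitones down).

G#3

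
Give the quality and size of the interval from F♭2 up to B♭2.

augmented 4th

F to B spans four letter names (F-G-A-B): a fourth.
A perfect fourth would be 5 semitones; Fb2 to Bb2 is 6, one semitone wider, so the interval is augmented.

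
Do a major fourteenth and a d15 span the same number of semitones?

Both span 23 semitones: a major fourteenth and a diminished fifteenth are the same chromatic distance.

Yes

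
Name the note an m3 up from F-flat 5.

A-double-flat 5

Three letter names up from F: A.
A minor third is 3 semitones; 3 semitones up from Fb5 gives Abb5.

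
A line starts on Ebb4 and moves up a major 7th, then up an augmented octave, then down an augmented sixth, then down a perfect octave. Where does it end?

Ebb4 up a major seventh → Db5 (11 semitones).
An augmented octave up from Db5 is D6.
D6 down an augmented sixth → Fb5 (10 semitones).
A perfect octave down from Fb5 is Fb4.

Fb4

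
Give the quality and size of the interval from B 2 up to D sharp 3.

B to D spans three letter names (B-C-D), so the interval is some kind of third.
B2 to D#3 is 4 semitones, matching the major third exactly, so the quality is major.

M3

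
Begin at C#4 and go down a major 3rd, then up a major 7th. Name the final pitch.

A major third down from C#4 is A3.
Up a major seventh from A3: G#4 (11 semitones up).

G#4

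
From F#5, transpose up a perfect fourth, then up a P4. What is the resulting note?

F#5 up a perfect fourth → B5 (5 semitones).
B5 up a perfect fourth → E6 (5 semitones).

E6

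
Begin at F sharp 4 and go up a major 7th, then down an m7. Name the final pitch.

F#4 up a major seventh → E#5 (11 semitones).
E#5 down a minor seventh → F##4 (10 semitones).

F double-sharp 4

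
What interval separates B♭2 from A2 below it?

Descending from Bb2 to A2 is the same interval as ascending A2 to Bb2.
A to B spans two letter names (A-B): a second.
A major second would be 2 semitones, but A2 to Bb2 is 1 — one semitone narrower, making it a minor second.

minor second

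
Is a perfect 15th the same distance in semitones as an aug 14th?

A perfect fifteenth = 24 semitones = an augmented fourteenth; enharmonically equal.

Yes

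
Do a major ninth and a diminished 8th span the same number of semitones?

A major ninth spans 14 semitones; a diminished octave spans 11 semitones. They differ by 3.

No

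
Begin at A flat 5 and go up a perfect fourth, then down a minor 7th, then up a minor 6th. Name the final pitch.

A perfect fourth up from Ab5 is Db6.
Db6 down a minor seventh → Eb5 (10 semitones).
A minor sixth up from Eb5 is Cb6.

C flat 6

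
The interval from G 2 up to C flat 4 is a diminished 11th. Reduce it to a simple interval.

diminished fourth

Each octave removed subtracts seven from the number: 11 − 7 = 4.
That makes a diminished eleventh a compound diminished fourth — an octave plus a diminished fourth.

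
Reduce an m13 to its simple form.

m6

Each octave removed subtracts seven from the number: 13 − 7 = 6.
That makes a minor thirteenth a compound minor sixth — an octave plus a minor sixth.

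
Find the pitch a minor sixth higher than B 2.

The sixth takes the letter from B up to G.
A minor sixth spans 8 semitones, so from B2 the target pitch is G3.

G 3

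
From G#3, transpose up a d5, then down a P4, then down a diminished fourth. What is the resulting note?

G#3 up a diminished fifth → D4 (6 semitones).
D4 down a perfect fourth → A3 (5 semitones).
A diminished fourth down from A3 is E#3.

E#3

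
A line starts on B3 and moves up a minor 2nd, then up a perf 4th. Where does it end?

A minor second up from B3 is C4.
Up a perfect fourth from C4: F4 (5 semitones up).

F4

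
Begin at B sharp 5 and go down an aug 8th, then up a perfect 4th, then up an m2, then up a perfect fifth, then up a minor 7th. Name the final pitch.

B flat 6

Down an augmented octave from B#5: B4 (13 semitones down).
Up a perfect fourth from B4: E5 (5 semitones up).
E5 up a minor second → F5 (1 semitone).
F5 up a perfect fifth → C6 (7 semitones).
A minor seventh up from C6 is Bb6.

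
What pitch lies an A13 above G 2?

E-sharp 4

Six letters up from G (plus an octave) reaches E.
An augmented thirteenth is 22 semitones; 22 semitones up from G2 gives E#4.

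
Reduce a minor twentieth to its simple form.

Each octave removed subtracts seven from the number: 20 − 14 = 6.
Quality carries through unchanged, so the simple form is a minor sixth.

minor 6th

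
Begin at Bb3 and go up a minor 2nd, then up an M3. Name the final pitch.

A minor second up from Bb3 is Cb4.
A major third up from Cb4 is Eb4.

Eb4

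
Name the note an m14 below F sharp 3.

G sharp 1

The fourteenth's letter: F down seven letter names plus an octave → G.
A minor fourteenth spans 22 semitones, so from F#3 the target pitch is G#1.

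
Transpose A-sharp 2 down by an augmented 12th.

Five letters down from A (plus an octave) reaches D.
An augmented twelfth spans 20 semitones, so from A#2 the target pitch is D1.

D 1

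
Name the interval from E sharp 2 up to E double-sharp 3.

E to E is the same letter name, plus an octave, so the interval is some kind of octave.
The perfect octave is 12 semitones; here we have 13, one semitone wider: augmented.

augmented 8th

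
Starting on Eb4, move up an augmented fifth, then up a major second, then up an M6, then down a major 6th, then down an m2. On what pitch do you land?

Eb4 up an augmented fifth → B4 (8 semitones).
Up a major second from B4: C#5 (2 semitones up).
Up a major sixth from C#5: A#5 (9 semitones up).
Down a major sixth from A#5: C#5 (9 semitones down).
A minor second down from C#5 is B#4.

B#4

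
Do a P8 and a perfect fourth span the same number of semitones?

A perfect octave is 12 semitones but a perfect fourth is 5 semitones — different sizes.

No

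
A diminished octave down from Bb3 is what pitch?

B2

For an octave the letter name doesn't change: still B, an octave down.
A diminished octave spans 11 semitones, so from Bb3 the target pitch is B2.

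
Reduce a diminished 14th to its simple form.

d7

Take out an octave (7 from the number): 14 − 7 = 7.
Quality carries through unchanged, so the simple form is a diminished seventh.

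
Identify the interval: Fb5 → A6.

F to A spans three letter names (F-G-A), plus an octave — that makes it a tenth of some quality.
The major tenth is 16 semitones; here we have 17, one semitone wider: augmented.
(Equivalently, a compound augmented third: an augmented third plus an octave.)

augmented 10th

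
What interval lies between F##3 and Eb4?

F to E spans seven letter names (F-G-A-B-C-D-E) — that makes it a seventh of some quality.
F##3 to Eb4 spans 8 semitones — three semitones narrower than the major seventh (11) — giving a doubly diminished seventh.

doubly diminished 7th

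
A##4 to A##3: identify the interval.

P8

Descending from A##4 to A##3 is the same interval as ascending A##3 to A##4.
A to A is the same letter name, plus an octave — that makes it an octave of some quality.
A##3 to A##4 is 12 semitones, matching the perfect octave exactly, so the quality is perfect.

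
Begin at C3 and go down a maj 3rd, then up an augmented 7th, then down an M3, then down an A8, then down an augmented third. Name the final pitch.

A major third down from C3 is Ab2.
Up an augmented seventh from Ab2: G#3 (12 semitones up).
G#3 down a major third → E3 (4 semitones).
An augmented octave down from E3 is Eb2.
Eb2 down an augmented third → Cbb2 (5 semitones).

Cbb2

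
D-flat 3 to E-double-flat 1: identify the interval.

Descending from Db3 to Ebb1 is the same interval as ascending Ebb1 to Db3.
E to D spans seven letter names (E-F-G-A-B-C-D), plus an octave — that makes it a fourteenth of some quality.
The major fourteenth spans 23 semitones, and Ebb1 to Db3 is exactly 23 semitones — so this is a major fourteenth.
(Equivalently, a compound major seventh: a major seventh plus an octave.)

M14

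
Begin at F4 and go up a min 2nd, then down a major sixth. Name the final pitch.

F4 up a minor second → Gb4 (1 semitone).
Down a major sixth from Gb4: Bbb3 (9 semitones down).

Bbb3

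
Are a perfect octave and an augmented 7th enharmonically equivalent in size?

Yes

A perfect octave = 12 semitones = an augmented seventh; enharmonically equal.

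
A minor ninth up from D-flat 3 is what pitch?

E-double-flat 4

Counting two letter names plus an octave up from D lands on E.
Moving 13 semitones up from Db3 (the size of a minor ninth) reaches Ebb4.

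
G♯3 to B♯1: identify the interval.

minor thirteenth

Descending from G#3 to B#1 is the same interval as ascending B#1 to G#3.
B to G spans six letter names (B-C-D-E-F-G), plus an octave, so the interval is some kind of thirteenth.
B#1 to G#3 is 20 semitones, a half step short of the major thirteenth (21), so this is minor.
(Equivalently, a compound minor sixth: a minor sixth plus an octave.)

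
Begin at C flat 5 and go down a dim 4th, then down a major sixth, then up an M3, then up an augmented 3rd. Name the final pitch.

F double-sharp 4

Down a diminished fourth from Cb5: G4 (4 semitones down).
G4 down a major sixth → Bb3 (9 semitones).
A major third up from Bb3 is D4.
D4 up an augmented third → F##4 (5 semitones).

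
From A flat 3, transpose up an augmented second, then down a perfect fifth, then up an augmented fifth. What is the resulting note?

B sharp 3

Ab3 up an augmented second → B3 (3 semitones).
A perfect fifth down from B3 is E3.
An augmented fifth up from E3 is B#3.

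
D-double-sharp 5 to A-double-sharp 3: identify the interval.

Descending from D##5 to A##3 is the same interval as ascending A##3 to D##5.
A to D spans four letter names (A-B-C-D), plus an octave: an eleventh.
The perfect eleventh spans 17 semitones, and A##3 to D##5 is exactly 17 semitones — so this is a perfect eleventh.
(Equivalently, a compound perfect fourth: a perfect fourth plus an octave.)

P11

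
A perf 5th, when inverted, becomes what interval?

Inverted interval numbers add to nine, so a fifth pairs with a fourth (5 + 4 = 9).
The quality also flips — perfect stays perfect — giving a perfect fourth.

perfect fourth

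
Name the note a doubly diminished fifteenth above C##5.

For a fifteenth the letter name doesn't change: still C, two octaves up.
A doubly diminished fifteenth spans 22 semitones, so from C##5 the target pitch is C7.

C7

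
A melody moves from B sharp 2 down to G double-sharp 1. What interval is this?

Descending from B#2 to G##1 is the same interval as ascending G##1 to B#2.
G to B spans three letter names (G-A-B), plus an octave: a tenth.
At 15 semitones, G##1→B#2 falls one short of a major tenth: minor.
(Equivalently, a compound minor third: a minor third plus an octave.)

minor 10th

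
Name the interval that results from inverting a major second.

minor 7th

Inverted interval numbers add to nine, so a second pairs with a seventh (2 + 7 = 9).
Quality inverts too: major becomes minor. That makes the inversion a minor seventh.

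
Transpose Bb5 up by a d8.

For an octave the letter name doesn't change: still B, an octave up.
Moving 11 semitones up from Bb5 (the size of a diminished octave) reaches Bbb6.

Bbb6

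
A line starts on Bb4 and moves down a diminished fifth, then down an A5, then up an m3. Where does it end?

Bb4 down a diminished fifth → E4 (6 semitones).
Down an augmented fifth from E4: Ab3 (8 semitones down).
A minor third up from Ab3 is Cb4.

Cb4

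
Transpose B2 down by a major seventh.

C2

Counting seven letter names down from B lands on C.
Moving 11 semitones down from B2 (the size of a major seventh) reaches C2.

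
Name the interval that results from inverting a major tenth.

minor 6th

First reduce the compound major tenth to its simple form, a major third.
Inverted interval numbers add to nine, so a third pairs with a sixth (3 + 6 = 9).
The quality also flips — major becomes minor — giving a minor sixth.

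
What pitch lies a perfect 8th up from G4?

For an octave the letter name doesn't change: still G, an octave up.
Moving 12 semitones up from G4 (the size of a perfect octave) reaches G5.

G5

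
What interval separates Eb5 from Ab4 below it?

Descending from Eb5 to Ab4 is the same interval as ascending Ab4 to Eb5.
A to E spans five letter names (A-B-C-D-E), so the interval is some kind of fifth.
Ab4 to Eb5 is 7 semitones, matching the perfect fifth exactly, so the quality is perfect.

P5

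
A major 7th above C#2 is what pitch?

B#2

Counting seven letter names up from C lands on B.
A major seventh spans 11 semitones, so from C#2 the target pitch is B#2.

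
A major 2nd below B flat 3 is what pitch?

A flat 3

Two letter names down from B: A.
A major second spans 2 semitones, so from Bb3 the target pitch is Ab3.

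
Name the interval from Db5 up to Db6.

D to D is the same letter name, plus an octave — that makes it an octave of some quality.
Db5 to Db6 is 12 semitones, matching the perfect octave exactly, so the quality is perfect.

P8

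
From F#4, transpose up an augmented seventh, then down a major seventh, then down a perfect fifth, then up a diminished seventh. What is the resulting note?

A4

An augmented seventh up from F#4 is E##5.
Down a major seventh from E##5: F##4 (11 semitones down).
Down a perfect fifth from F##4: B#3 (7 semitones down).
B#3 up a diminished seventh → A4 (9 semitones).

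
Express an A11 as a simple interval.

A4

Take out an octave (7 from the number): 11 − 7 = 4.
Quality carries through unchanged, so the simple form is an augmented fourth.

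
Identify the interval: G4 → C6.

G to C spans four letter names (G-A-B-C), plus an octave, so the interval is some kind of eleventh.
Counting semitones, G4→C6 is 17, which is the perfect eleventh.
(Equivalently, a compound perfect fourth: a perfect fourth plus an octave.)

P11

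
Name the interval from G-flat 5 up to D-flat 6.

perfect 5th

G to D spans five letter names (G-A-B-C-D): a fifth.
The perfect fifth spans 7 semitones, and Gb5 to Db6 is exactly 7 semitones — so this is a perfect fifth.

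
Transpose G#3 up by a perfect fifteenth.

G#5

A fifteenth keeps the letter name G, two octaves up from G.
Moving 24 semitones up from G#3 (the size of a perfect fifteenth) reaches G#5.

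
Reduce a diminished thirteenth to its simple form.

Subtracting seven from the interval number removes an octave: 13 − 7 = 6.
That makes a diminished thirteenth a compound diminished sixth — an octave plus a diminished sixth.

diminished sixth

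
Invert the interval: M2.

The rule of nine gives the new number: 9 − 2 = 7, so a second becomes a seventh.
The quality also flips — major becomes minor — giving a minor seventh.

minor 7th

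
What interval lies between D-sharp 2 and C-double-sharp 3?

M7

D to C spans seven letter names (D-E-F-G-A-B-C) — that makes it a seventh of some quality.
Counting semitones, D#2→C##3 is 11, which is the major seventh.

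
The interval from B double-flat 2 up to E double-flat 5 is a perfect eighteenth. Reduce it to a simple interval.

perfect fourth

Take out 2 octaves (14 from the number): 18 − 14 = 4.
Quality carries through unchanged, so the simple form is a perfect fourth.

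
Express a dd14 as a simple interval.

Each octave removed subtracts seven from the number: 14 − 7 = 7.
So a doubly diminished fourteenth is an octave plus a doubly diminished seventh. The quality is unchanged.

doubly diminished 7th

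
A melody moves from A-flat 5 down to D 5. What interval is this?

Descending from Ab5 to D5 is the same interval as ascending D5 to Ab5.
D to A spans five letter names (D-E-F-G-A): a fifth.
A perfect fifth would be 7 semitones; D5 to Ab5 is 6, one semitone narrower, so the interval is diminished.

diminished fifth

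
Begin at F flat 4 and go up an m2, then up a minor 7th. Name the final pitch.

Fb4 up a minor second → Gbb4 (1 semitone).
Gbb4 up a minor seventh → Fbb5 (10 semitones).

F double-flat 5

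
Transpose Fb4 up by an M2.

Gb4

The second takes the letter from F up to G.
A major second spans 2 semitones, so from Fb4 the target pitch is Gb4.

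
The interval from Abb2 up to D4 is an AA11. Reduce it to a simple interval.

doubly augmented 4th

Take out an octave (7 from the number): 11 − 7 = 4.
So a doubly augmented eleventh is an octave plus a doubly augmented fourth. The quality is unchanged.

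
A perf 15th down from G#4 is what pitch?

G#2

The letter stays G (same as the start), shifted two octaves down.
A perfect fifteenth spans 24 semitones, so from G#4 the target pitch is G#2.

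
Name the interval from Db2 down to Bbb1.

major third

Descending from Db2 to Bbb1 is the same interval as ascending Bbb1 to Db2.
B to D spans three letter names (B-C-D), so the interval is some kind of third.
Bbb1 to Db2 is 4 semitones, matching the major third exactly, so the quality is major.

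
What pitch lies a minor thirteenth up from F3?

The thirteenth's letter: F up six letter names plus an octave → D.
A minor thirteenth is 20 semitones; 20 semitones up from F3 gives Db5.

Db5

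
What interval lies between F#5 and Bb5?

diminished 4th

F to B spans four letter names (F-G-A-B) — that makes it a fourth of some quality.
A perfect fourth would be 5 semitones; F#5 to Bb5 is 4, one semitone narrower, so the interval is diminished.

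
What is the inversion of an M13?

First reduce the compound major thirteenth to its simple form, a major sixth.
Interval numbers invert to sum to nine: 6 + 3 = 9, so a sixth inverts to a third.
The quality also flips — major becomes minor — giving a minor third.

m3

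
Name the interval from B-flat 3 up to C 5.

B to C spans two letter names (B-C), plus an octave, so the interval is some kind of ninth.
Bb3 to C5 is 14 semitones, matching the major ninth exactly, so the quality is major.
(Equivalently, a compound major second: a major second plus an octave.)

major ninth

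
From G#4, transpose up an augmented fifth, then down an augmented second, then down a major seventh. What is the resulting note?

G#4 up an augmented fifth → D##5 (8 semitones).
An augmented second down from D##5 is C#5.
Down a major seventh from C#5: D4 (11 semitones down).

D4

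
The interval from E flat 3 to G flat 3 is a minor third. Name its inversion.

The rule of nine gives the new number: 9 − 3 = 6, so a third becomes a sixth.
And minor becomes major under inversion, so we get a major sixth.

major sixth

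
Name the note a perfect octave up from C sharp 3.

C sharp 4

For an octave the letter name doesn't change: still C, an octave up.
A perfect octave spans 12 semitones, so from C#3 the target pitch is C#4.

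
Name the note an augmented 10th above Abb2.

C4

The tenth's letter: A up three letter names plus an octave → C.
An augmented tenth is 17 semitones; 17 semitones up from Abb2 gives C4.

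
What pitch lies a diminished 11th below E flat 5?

B 3

The eleventh's letter: E down four letter names plus an octave → B.
A diminished eleventh is 16 semitones; 16 semitones down from Eb5 gives B3.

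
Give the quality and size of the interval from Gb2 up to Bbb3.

minor tenth

G to B spans three letter names (G-A-B), plus an octave — that makes it a tenth of some quality.
A major tenth would be 16 semitones, but Gb2 to Bbb3 is 15 — one semitone narrower, making it a minor tenth.
(Equivalently, a compound minor third: a minor third plus an octave.)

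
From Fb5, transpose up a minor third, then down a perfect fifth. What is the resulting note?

Fb5 up a minor third → Abb5 (3 semitones).
A perfect fifth down from Abb5 is Dbb5.

Dbb5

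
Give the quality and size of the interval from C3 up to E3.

C to E spans three letter names (C-D-E), so the interval is some kind of third.
The major third spans 4 semitones, and C3 to E3 is exactly 4 semitones — so this is a major third.

major third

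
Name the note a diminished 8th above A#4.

A5

An octave keeps the letter name A, an octave up from A.
Moving 11 semitones up from A#4 (the size of a diminished octave) reaches A5.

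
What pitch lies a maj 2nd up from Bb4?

C5

Two letter names up from B: C.
Moving 2 semitones up from Bb4 (the size of a major second) reaches C5.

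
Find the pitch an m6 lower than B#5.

The sixth takes the letter from B down to D.
A minor sixth spans 8 semitones, so from B#5 the target pitch is D##5.

D##5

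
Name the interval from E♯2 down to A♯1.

perfect fifth

Descending from E#2 to A#1 is the same interval as ascending A#1 to E#2.
A to E spans five letter names (A-B-C-D-E) — that makes it a fifth of some quality.
A#1 to E#2 is 7 semitones, matching the perfect fifth exactly, so the quality is perfect.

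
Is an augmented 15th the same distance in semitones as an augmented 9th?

25 semitones (augmented fifteenth) vs 15 semitones (augmented ninth): not equal.

No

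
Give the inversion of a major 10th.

First reduce the compound major tenth to its simple form, a major third.
Interval numbers invert to sum to nine: 3 + 6 = 9, so a third inverts to a sixth.
The quality also flips — major becomes minor — giving a minor sixth.

minor 6th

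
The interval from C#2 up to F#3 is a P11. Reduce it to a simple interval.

perfect 4th

Subtracting seven from the interval number removes an octave: 11 − 7 = 4.
So a perfect eleventh is an octave plus a perfect fourth. The quality is unchanged.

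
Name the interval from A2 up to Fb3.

A to F spans six letter names (A-B-C-D-E-F), so the interval is some kind of sixth.
A2 to Fb3 spans 7 semitones — two semitones narrower than the major sixth (9) — giving a diminished sixth.

diminished 6th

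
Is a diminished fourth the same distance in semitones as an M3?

Yes

A diminished fourth = 4 semitones = a major third; enharmonically equal.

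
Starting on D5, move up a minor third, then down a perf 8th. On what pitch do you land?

Up a minor third from D5: F5 (3 semitones up).
A perfect octave down from F5 is F4.

F4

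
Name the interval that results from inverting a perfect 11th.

perfect fifth

First reduce the compound perfect eleventh to its simple form, a perfect fourth.
Inverted interval numbers add to nine, so a fourth pairs with a fifth (4 + 5 = 9).
Quality inverts too: perfect stays perfect. That makes the inversion a perfect fifth.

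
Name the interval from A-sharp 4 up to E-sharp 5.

A to E spans five letter names (A-B-C-D-E): a fifth.
A#4 to E#5 is 7 semitones, matching the perfect fifth exactly, so the quality is perfect.

perfect 5th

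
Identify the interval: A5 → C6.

minor third

A to C spans three letter names (A-B-C), so the interval is some kind of third.
At 3 semitones, A5→C6 falls one short of a major third: minor.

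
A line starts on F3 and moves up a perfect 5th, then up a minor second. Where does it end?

Up a perfect fifth from F3: C4 (7 semitones up).
A minor second up from C4 is Db4.

Db4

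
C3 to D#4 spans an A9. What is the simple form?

Subtracting seven from the interval number removes an octave: 9 − 7 = 2.
So an augmented ninth is an octave plus an augmented second. The quality is unchanged.

A2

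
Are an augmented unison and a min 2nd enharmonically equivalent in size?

An augmented unison spans 1 semitone, and a minor second also spans 1 semitone — they're enharmonic.

Yes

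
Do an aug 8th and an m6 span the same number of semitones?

An augmented octave is 13 semitones but a minor sixth is 8 semitones — different sizes.

No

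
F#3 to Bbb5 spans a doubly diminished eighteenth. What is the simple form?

dd4

Subtracting seven from the interval number removes an octave: 18 − 14 = 4.
That makes a doubly diminished eighteenth a compound doubly diminished fourth — 2 octaves plus a doubly diminished fourth.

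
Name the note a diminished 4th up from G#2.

Counting four letter names up from G lands on C.
A diminished fourth is 4 semitones; 4 semitones up from G#2 gives C3.

C3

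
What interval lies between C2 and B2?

C to B spans seven letter names (C-D-E-F-G-A-B), so the interval is some kind of seventh.
Counting semitones, C2→B2 is 11, which is the major seventh.

major seventh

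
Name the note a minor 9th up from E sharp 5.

Two letters up from E (plus an octave) reaches F.
A minor ninth is 13 semitones; 13 semitones up from E#5 gives F#6.

F sharp 6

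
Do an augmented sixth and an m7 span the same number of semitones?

An augmented sixth spans 10 semitones, and a minor seventh also spans 10 semitones — they're enharmonic.

Yes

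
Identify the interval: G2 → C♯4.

G to C spans four letter names (G-A-B-C), plus an octave, so the interval is some kind of eleventh.
A perfect eleventh would be 17 semitones; G2 to C#4 is 18, one semitone wider, so the interval is augmented.
(Equivalently, a compound augmented fourth: an augmented fourth plus an octave.)

augmented eleventh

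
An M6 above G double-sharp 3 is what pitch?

Counting six letter names up from G lands on E.
A major sixth is 9 semitones; 9 semitones up from G##3 gives E##4.

E double-sharp 4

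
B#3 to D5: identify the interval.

B to D spans three letter names (B-C-D), plus an octave, so the interval is some kind of tenth.
The major tenth is 16 semitones; here we have 14, two semitones narrower: diminished.
(Equivalently, a compound diminished third: a diminished third plus an octave.)

diminished tenth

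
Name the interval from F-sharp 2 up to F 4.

diminished fifteenth

F to F is the same letter name, plus 2 octaves — that makes it a fifteenth of some quality.
The perfect fifteenth is 24 semitones; here we have 23, one semitone narrower: diminished.
(Equivalently, a compound diminished octave: a diminished octave plus an octave.)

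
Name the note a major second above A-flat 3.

B-flat 3

Counting two letter names up from A lands on B.
A major second spans 2 semitones, so from Ab3 the target pitch is Bb3.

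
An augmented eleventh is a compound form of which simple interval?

A4

Subtracting seven from the interval number removes an octave: 11 − 7 = 4.
That makes an augmented eleventh a compound augmented fourth — an octave plus an augmented fourth.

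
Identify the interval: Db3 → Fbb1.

Descending from Db3 to Fbb1 is the same interval as ascending Fbb1 to Db3.
F to D spans six letter names (F-G-A-B-C-D), plus an octave: a thirteenth.
The major thirteenth is 21 semitones; here we have 22, one semitone wider: augmented.
(Equivalently, a compound augmented sixth: an augmented sixth plus an octave.)

A13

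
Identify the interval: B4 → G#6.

major thirteenth

B to G spans six letter names (B-C-D-E-F-G), plus an octave, so the interval is some kind of thirteenth.
The major thirteenth spans 21 semitones, and B4 to G#6 is exactly 21 semitones — so this is a major thirteenth.
(Equivalently, a compound major sixth: a major sixth plus an octave.)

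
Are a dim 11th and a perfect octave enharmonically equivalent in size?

16 semitones (diminished eleventh) vs 12 semitones (perfect octave): not equal.

No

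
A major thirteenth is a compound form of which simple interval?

M6

Each octave removed subtracts seven from the number: 13 − 7 = 6.
Quality carries through unchanged, so the simple form is a major sixth.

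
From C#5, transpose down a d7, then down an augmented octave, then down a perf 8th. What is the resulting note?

A diminished seventh down from C#5 is D##4.
D##4 down an augmented octave → D#3 (13 semitones).
Down a perfect octave from D#3: D#2 (12 semitones down).

D#2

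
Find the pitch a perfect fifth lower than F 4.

B-flat 3

The fifth takes the letter from F down to B.
A perfect fifth is 7 semitones; 7 semitones down from F4 gives Bb3.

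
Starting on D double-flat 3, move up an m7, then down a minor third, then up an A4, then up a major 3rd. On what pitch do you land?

A minor seventh up from Dbb3 is Cbb4.
Cbb4 down a minor third → Abb3 (3 semitones).
Abb3 up an augmented fourth → Db4 (6 semitones).
Db4 up a major third → F4 (4 semitones).

F 4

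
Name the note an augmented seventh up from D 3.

The seventh takes the letter from D up to C.
An augmented seventh spans 12 semitones, so from D3 the target pitch is C##4.

C-double-sharp 4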